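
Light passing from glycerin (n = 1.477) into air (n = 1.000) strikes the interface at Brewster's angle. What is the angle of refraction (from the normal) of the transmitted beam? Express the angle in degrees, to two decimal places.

θ_B = arctan(n₂/n₁) = arctan(1.000/1.477) = 34.10°.
The refracted ray is perpendicular to the reflected ray, so θ_t = 90° − θ_B = 55.90°.

θ_t ≈ 55.90°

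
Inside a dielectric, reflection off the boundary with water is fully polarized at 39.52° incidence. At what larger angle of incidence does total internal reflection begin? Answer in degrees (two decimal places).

θ_c ≈ 55.58°

tan θ_B = n₂/n₁ = tan 39.52° = 0.8249.
Total internal reflection: sin θ_c = n₂/n₁ = 0.8249.
θ_c = arcsin(0.8249) = 55.58°.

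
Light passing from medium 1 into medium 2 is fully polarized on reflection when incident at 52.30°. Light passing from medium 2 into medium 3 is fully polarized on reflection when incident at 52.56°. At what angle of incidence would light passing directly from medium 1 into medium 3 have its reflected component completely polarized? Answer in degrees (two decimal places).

θ_B ≈ 59.38°

tan θ_B(1→2) = n₂/n₁ = tan 52.30° = 1.2938.
tan θ_B(2→3) = n₃/n₂ = tan 52.56° = 1.3061.
n₃/n₁ = 1.6898. Then tan θ_B(1→3) = n₃/n₁, so θ_B(1→3) = arctan(1.6898) = 59.38°.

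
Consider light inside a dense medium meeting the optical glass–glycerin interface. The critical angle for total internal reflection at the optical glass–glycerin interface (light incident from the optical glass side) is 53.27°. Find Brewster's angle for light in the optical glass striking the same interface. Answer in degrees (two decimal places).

θ_B ≈ 38.71°

At the critical angle sin θ_c = n₂/n₁, giving n₂/n₁ = sin 53.27° = 0.8015.
Then tan θ_B = n₂/n₁ = 0.8015, so θ_B = arctan 0.8015 = 38.71°.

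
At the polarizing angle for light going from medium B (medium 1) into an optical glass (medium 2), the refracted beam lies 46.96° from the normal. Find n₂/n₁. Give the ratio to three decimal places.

At Brewster incidence θ_B = 90° − θ_t = 90° − 46.96° = 43.04°.
Then n₂/n₁ = tan θ_B = tan 43.04° = 0.934.

n₂/n₁ ≈ 0.934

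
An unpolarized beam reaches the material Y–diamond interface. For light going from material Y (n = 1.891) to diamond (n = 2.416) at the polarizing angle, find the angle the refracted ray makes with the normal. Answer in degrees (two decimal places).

θ_B = arctan(n₂/n₁) = arctan(2.416/1.891) = 51.95°.
The refracted ray is perpendicular to the reflected ray, so θ_t = 90° − θ_B = 38.05°.

θ_t ≈ 38.05°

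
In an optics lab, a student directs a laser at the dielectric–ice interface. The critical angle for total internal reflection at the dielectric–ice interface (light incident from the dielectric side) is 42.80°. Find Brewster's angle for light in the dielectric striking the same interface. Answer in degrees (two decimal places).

At the critical angle sin θ_c = n₂/n₁, giving n₂/n₁ = sin 42.80° = 0.6794.
Then tan θ_B = n₂/n₁ = 0.6794, so θ_B = arctan 0.6794 = 34.19°.

θ_B ≈ 34.19°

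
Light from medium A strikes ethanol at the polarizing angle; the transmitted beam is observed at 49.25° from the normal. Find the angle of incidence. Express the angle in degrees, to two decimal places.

θ_B ≈ 40.75°

At Brewster's angle the reflected and refracted rays are perpendicular, so θ_B + θ_t = 90°.
θ_B = 90° − 49.25° = 40.75°.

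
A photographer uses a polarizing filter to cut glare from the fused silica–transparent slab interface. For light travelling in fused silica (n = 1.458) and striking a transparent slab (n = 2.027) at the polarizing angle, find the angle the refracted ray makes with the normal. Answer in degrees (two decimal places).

θ_t ≈ 35.73°

θ_B = arctan(n₂/n₁) = arctan(2.027/1.458) = 54.27°.
Since θ_B + θ_t = 90° at Brewster incidence, θ_t = 90° − 54.27° = 35.73°.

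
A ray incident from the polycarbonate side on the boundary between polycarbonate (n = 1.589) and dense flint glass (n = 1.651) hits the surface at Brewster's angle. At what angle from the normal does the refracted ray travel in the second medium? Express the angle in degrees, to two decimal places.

First find Brewster's angle: tan θ_B = 1.651/1.589 = 1.0390, giving θ_B = 46.10°.
At Brewster's angle the reflected and refracted rays are perpendicular, so θ_t = 90° − θ_B = 90° − 46.10° = 43.90°.

θ_t ≈ 43.90°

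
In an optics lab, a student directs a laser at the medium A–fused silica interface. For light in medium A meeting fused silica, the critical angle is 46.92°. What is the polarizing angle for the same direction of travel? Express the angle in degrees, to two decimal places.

θ_B ≈ 36.14°

sin θ_c = n₂/n₁, so n₂/n₁ = sin 46.92° = 0.7304.
Brewster: tan θ_B = n₂/n₁ = 0.7304.
θ_B = arctan(0.7304) = 36.14°.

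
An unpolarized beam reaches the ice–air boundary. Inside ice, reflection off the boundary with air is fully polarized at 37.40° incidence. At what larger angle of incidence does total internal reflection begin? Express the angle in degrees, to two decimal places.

θ_c ≈ 49.87°

From Brewster, n₂/n₁ = tan θ_B = tan 37.40° = 0.7646.
Then sin θ_c = n₂/n₁ = 0.7646, so θ_c = arcsin 0.7646 = 49.87°.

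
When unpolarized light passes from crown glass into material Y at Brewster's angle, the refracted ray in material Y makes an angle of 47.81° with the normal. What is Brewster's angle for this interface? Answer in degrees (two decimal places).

θ_B ≈ 42.19°

Since the reflected and refracted rays are at right angles at the polarizing angle, θ_B + θ_t = 90°.
So θ_B = 90° − θ_t = 90° − 47.81° = 42.19°.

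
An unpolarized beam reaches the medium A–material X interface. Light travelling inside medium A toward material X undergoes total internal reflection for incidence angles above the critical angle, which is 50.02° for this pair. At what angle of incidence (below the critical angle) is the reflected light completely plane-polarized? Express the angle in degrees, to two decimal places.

θ_B ≈ 37.46°

sin θ_c = n₂/n₁, so n₂/n₁ = sin 50.02° = 0.7663.
Brewster: tan θ_B = n₂/n₁ = 0.7663.
θ_B = arctan(0.7663) = 37.46°.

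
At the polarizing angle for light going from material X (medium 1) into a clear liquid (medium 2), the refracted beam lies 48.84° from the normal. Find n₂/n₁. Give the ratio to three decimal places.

n₂/n₁ ≈ 0.874

θ_B + θ_t = 90°, so θ_B = 90° − 48.84° = 41.16°.
Then n₂/n₁ = tan θ_B = tan 41.16° = 0.874.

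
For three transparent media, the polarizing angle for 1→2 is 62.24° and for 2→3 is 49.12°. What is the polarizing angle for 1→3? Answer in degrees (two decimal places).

Each Brewster angle gives a ratio: n₂/n₁ = tan 62.24° = 1.8999, n₃/n₂ = tan 49.12° = 1.1552.
Multiplying, n₃/n₁ = 1.8999 × 1.1552 = 2.1948, and θ_B(1→3) = arctan 2.1948 = 65.51°.

θ_B ≈ 65.51°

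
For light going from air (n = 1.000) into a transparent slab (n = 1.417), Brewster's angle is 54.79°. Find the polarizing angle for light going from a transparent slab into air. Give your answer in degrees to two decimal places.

Reversing the direction swaps n₁ and n₂, so tan θ_B' = 1/tan θ_B and θ_B' = 90° − θ_B.
Hence θ_B' = 90° − 54.79° = 35.21°.

θ_B' ≈ 35.21°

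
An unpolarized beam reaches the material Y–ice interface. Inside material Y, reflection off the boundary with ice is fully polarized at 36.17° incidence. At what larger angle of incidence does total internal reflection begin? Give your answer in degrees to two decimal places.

From Brewster, n₂/n₁ = tan θ_B = tan 36.17° = 0.7311.
Then sin θ_c = n₂/n₁ = 0.7311, so θ_c = arcsin 0.7311 = 46.98°.

θ_c ≈ 46.98°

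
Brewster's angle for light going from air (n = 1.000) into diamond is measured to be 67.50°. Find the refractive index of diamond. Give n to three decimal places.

Full polarization of the reflected beam means tan θ_B = n₂/n₁, where n₁ is the incident medium (air).
n₂ = n₁ tan θ_B = 1.000 × tan 67.50° = 2.414.

n ≈ 2.414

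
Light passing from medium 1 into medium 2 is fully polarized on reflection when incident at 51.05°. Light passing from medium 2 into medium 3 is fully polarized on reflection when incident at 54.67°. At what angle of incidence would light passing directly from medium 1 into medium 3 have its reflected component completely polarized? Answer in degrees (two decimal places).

θ_B ≈ 60.19°

n₂/n₁ = tan 51.05° = 1.2371 and n₃/n₂ = tan 54.67° = 1.4108.
So n₃/n₁ = (n₂/n₁)(n₃/n₂) = 1.2371 × 1.4108 = 1.7453.
θ_B(1→3) = arctan(1.7453) = 60.19°.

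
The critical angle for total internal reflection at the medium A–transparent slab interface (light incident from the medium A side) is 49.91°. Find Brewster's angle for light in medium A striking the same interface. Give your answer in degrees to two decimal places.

sin θ_c = n₂/n₁, so n₂/n₁ = sin 49.91° = 0.7650.
Brewster: tan θ_B = n₂/n₁ = 0.7650.
θ_B = arctan(0.7650) = 37.42°.

θ_B ≈ 37.42°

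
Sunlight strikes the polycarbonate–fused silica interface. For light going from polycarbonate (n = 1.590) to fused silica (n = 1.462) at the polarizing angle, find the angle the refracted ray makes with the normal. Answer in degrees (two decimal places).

First find Brewster's angle: tan θ_B = 1.462/1.590 = 0.9195, giving θ_B = 42.60°.
Since θ_B + θ_t = 90° at Brewster incidence, θ_t = 90° − 42.60° = 47.40°.

θ_t ≈ 47.40°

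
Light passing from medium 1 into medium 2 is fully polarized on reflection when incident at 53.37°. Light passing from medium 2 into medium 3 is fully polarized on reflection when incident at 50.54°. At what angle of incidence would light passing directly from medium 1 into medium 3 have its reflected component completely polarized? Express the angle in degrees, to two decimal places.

Each Brewster angle gives a ratio: n₂/n₁ = tan 53.37° = 1.3450, n₃/n₂ = tan 50.54° = 1.2148.
n₃/n₁ = 1.6340. Then tan θ_B(1→3) = n₃/n₁, so θ_B(1→3) = arctan(1.6340) = 58.53°.

θ_B ≈ 58.53°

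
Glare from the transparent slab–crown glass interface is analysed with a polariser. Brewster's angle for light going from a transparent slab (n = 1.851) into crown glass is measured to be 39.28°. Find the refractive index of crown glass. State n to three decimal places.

n ≈ 1.514

Full polarization of the reflected beam means tan θ_B = n₂/n₁, where n₁ is the incident medium (a transparent slab).
n₂ = n₁ tan θ_B = 1.851 × tan 39.28° = 1.514.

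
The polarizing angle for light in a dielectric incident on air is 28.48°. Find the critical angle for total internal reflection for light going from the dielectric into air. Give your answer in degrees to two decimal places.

θ_c ≈ 32.85°

n₂/n₁ = tan 28.48° = 0.5425; the critical angle satisfies sin θ_c = n₂/n₁.
θ_c = arcsin(0.5425) = 32.85°.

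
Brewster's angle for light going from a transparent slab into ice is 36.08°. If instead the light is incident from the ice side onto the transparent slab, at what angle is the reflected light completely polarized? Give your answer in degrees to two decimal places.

θ_B' ≈ 53.92°

tan θ_B' = n₁/n₂ = 1/tan θ_B, so θ_B' = 90° − θ_B.
θ_B' = 90° − 36.08° = 53.92°.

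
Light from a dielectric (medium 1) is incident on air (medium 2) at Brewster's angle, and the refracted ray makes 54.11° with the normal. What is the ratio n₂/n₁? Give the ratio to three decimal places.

At Brewster incidence θ_B = 90° − θ_t = 90° − 54.11° = 35.89°.
Then n₂/n₁ = tan θ_B = tan 35.89° = 0.724.

n₂/n₁ ≈ 0.724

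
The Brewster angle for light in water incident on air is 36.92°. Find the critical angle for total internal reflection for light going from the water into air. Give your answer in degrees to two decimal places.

θ_c ≈ 48.71°

n₂/n₁ = tan 36.92° = 0.7514; the critical angle satisfies sin θ_c = n₂/n₁.
θ_c = arcsin(0.7514) = 48.71°.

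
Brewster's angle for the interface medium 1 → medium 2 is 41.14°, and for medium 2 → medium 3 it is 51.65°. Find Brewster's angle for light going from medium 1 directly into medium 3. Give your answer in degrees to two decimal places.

θ_B ≈ 47.83°

Each Brewster angle gives a ratio: n₂/n₁ = tan 41.14° = 0.8736, n₃/n₂ = tan 51.65° = 1.2640.
So n₃/n₁ = (n₂/n₁)(n₃/n₂) = 0.8736 × 1.2640 = 1.1042.
θ_B(1→3) = arctan(1.1042) = 47.83°.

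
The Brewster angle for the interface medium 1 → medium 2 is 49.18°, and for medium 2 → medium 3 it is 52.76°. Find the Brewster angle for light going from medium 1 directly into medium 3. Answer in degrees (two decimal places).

θ_B ≈ 56.71°

Each Brewster angle gives a ratio: n₂/n₁ = tan 49.18° = 1.1577, n₃/n₂ = tan 52.76° = 1.3155.
So n₃/n₁ = (n₂/n₁)(n₃/n₂) = 1.1577 × 1.3155 = 1.5230.
θ_B(1→3) = arctan(1.5230) = 56.71°.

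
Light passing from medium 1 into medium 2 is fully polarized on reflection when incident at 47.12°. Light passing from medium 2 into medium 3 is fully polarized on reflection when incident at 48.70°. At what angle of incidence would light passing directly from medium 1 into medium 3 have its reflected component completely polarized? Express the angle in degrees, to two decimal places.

θ_B ≈ 50.79°

n₂/n₁ = tan 47.12° = 1.0769 and n₃/n₂ = tan 48.70° = 1.1383.
n₃/n₁ = 1.2258. Then tan θ_B(1→3) = n₃/n₁, so θ_B(1→3) = arctan(1.2258) = 50.79°.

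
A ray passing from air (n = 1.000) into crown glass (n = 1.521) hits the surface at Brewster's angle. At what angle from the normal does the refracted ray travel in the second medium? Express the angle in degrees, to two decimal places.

θ_B = arctan(n₂/n₁) = arctan(1.521/1.000) = 56.68°.
At Brewster's angle the reflected and refracted rays are perpendicular, so θ_t = 90° − θ_B = 90° − 56.68° = 33.32°.

θ_t ≈ 33.32°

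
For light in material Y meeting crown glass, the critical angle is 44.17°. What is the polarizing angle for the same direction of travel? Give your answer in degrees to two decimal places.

sin θ_c = n₂/n₁, so n₂/n₁ = sin 44.17° = 0.6968.
Brewster: tan θ_B = n₂/n₁ = 0.6968.
θ_B = arctan(0.6968) = 34.87°.

θ_B ≈ 34.87°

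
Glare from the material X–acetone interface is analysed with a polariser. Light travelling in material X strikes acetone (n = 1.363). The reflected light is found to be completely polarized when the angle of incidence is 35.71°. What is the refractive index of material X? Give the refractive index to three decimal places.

Full polarization of the reflected beam means tan θ_B = n₂/n₁, where n₁ is the incident medium (material X).
n₁ = n₂ / tan θ_B = 1.363 / tan 35.71° = 1.896.

n ≈ 1.896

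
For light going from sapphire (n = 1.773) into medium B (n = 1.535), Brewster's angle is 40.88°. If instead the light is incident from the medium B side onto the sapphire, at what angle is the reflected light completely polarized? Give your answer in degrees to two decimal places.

θ_B' ≈ 49.12°

The two Brewster angles are complementary: θ_B' = 90° − θ_B = 90° − 40.88° = 49.12°.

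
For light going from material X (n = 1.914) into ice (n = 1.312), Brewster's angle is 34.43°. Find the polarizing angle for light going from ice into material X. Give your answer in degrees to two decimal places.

θ_B' ≈ 55.57°

Reversing the direction swaps n₁ and n₂, so tan θ_B' = 1/tan θ_B and θ_B' = 90° − θ_B.
Hence θ_B' = 90° − 34.43° = 55.57°.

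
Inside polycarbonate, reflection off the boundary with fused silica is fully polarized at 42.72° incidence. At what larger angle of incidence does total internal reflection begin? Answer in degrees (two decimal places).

n₂/n₁ = tan 42.72° = 0.9234; the critical angle satisfies sin θ_c = n₂/n₁.
θ_c = arcsin(0.9234) = 67.43°.

θ_c ≈ 67.43°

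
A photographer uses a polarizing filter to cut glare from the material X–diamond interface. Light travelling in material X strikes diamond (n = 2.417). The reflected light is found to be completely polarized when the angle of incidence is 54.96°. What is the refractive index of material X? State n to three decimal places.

n ≈ 1.695

Full polarization of the reflected beam means tan θ_B = n₂/n₁, where n₁ is the incident medium (material X).
n₁ = n₂ / tan θ_B = 2.417 / tan 54.96° = 1.695.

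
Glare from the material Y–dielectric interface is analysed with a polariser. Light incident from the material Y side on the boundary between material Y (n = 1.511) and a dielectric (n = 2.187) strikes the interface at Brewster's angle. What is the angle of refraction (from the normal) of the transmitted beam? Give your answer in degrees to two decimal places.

θ_t ≈ 34.64°

First find Brewster's angle: tan θ_B = 2.187/1.511 = 1.4474, giving θ_B = 55.36°.
Since θ_B + θ_t = 90° at Brewster incidence, θ_t = 90° − 55.36° = 34.64°.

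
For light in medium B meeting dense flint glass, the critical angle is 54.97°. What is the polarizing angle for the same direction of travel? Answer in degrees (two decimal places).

At the critical angle sin θ_c = n₂/n₁, giving n₂/n₁ = sin 54.97° = 0.8189.
Then tan θ_B = n₂/n₁ = 0.8189, so θ_B = arctan 0.8189 = 39.31°.

θ_B ≈ 39.31°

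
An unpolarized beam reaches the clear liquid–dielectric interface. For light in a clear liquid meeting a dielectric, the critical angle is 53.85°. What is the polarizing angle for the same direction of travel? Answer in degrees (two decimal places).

θ_B ≈ 38.92°

At the critical angle sin θ_c = n₂/n₁, giving n₂/n₁ = sin 53.85° = 0.8075.
Then tan θ_B = n₂/n₁ = 0.8075, so θ_B = arctan 0.8075 = 38.92°.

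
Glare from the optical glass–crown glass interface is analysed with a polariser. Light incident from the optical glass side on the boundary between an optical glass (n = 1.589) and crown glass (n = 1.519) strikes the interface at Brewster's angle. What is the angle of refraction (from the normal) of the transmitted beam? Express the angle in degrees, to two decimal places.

First find Brewster's angle: tan θ_B = 1.519/1.589 = 0.9559, giving θ_B = 43.71°.
The refracted ray is perpendicular to the reflected ray, so θ_t = 90° − θ_B = 46.29°.

θ_t ≈ 46.29°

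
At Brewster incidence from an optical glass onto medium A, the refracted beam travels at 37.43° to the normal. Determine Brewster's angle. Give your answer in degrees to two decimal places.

θ_B ≈ 52.57°

Since the reflected and refracted rays are at right angles at the polarizing angle, θ_B + θ_t = 90°.
So θ_B = 90° − θ_t = 90° − 37.43° = 52.57°.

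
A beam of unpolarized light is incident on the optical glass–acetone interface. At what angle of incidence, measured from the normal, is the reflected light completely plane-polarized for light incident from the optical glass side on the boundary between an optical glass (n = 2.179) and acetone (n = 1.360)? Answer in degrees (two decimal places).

The reflected p-component vanishes when tan θ_B = n₂/n₁.
tan θ_B = n₂/n₁ = 1.360/2.179 = 0.6241.
θ_B = arctan(0.6241) = 31.97°.

θ_B ≈ 31.97°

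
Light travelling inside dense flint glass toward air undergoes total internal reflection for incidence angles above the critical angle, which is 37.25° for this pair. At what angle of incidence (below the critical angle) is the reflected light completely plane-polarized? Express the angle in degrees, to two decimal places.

At the critical angle sin θ_c = n₂/n₁, giving n₂/n₁ = sin 37.25° = 0.6053.
Then tan θ_B = n₂/n₁ = 0.6053, so θ_B = arctan 0.6053 = 31.19°.

θ_B ≈ 31.19°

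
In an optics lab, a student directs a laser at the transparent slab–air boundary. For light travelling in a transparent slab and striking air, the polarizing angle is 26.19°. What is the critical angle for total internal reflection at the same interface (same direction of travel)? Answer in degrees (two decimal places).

θ_c ≈ 29.46°

tan θ_B = n₂/n₁ = tan 26.19° = 0.4918.
Total internal reflection: sin θ_c = n₂/n₁ = 0.4918.
θ_c = arcsin(0.4918) = 29.46°.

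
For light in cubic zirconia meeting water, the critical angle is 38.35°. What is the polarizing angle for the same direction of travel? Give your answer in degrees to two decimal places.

At the critical angle sin θ_c = n₂/n₁, giving n₂/n₁ = sin 38.35° = 0.6205.
Then tan θ_B = n₂/n₁ = 0.6205, so θ_B = arctan 0.6205 = 31.82°.

θ_B ≈ 31.82°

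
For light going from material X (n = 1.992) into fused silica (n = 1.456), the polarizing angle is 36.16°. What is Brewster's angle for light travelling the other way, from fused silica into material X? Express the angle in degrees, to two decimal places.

The two Brewster angles are complementary: θ_B' = 90° − θ_B = 90° − 36.16° = 53.84°.

θ_B' ≈ 53.84°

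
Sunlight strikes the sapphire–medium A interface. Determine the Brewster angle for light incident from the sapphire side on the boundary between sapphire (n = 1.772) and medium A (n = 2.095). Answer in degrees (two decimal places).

θ_B ≈ 49.77°

Here n₂/n₁ = 2.095/1.772 = 1.1823, and Brewster's law gives tan θ_B = n₂/n₁.
So θ_B = arctan 1.1823 = 49.77°.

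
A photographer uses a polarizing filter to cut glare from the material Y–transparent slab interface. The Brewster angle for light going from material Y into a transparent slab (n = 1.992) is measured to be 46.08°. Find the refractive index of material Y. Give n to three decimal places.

n ≈ 1.918

At the Brewster angle, tan θ_B = n₂/n₁ with n₁ on the incident side (material Y) and n₂ on the transmitted side (a transparent slab).
n₁ = n₂ / tan θ_B = 1.992 / tan 46.08° = 1.918.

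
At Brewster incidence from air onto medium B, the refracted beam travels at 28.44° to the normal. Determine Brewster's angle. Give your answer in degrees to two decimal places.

θ_B ≈ 61.56°

Brewster's condition makes the reflected and refracted beams perpendicular: θ_B + θ_t = 90°.
So θ_B = 90° − θ_t = 90° − 28.44° = 61.56°.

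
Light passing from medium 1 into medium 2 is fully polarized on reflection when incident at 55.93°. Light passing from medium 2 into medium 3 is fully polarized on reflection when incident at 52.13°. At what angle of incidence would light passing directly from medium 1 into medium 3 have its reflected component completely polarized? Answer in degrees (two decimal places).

Each Brewster angle gives a ratio: n₂/n₁ = tan 55.93° = 1.4787, n₃/n₂ = tan 52.13° = 1.2859.
n₃/n₁ = 1.9015. Then tan θ_B(1→3) = n₃/n₁, so θ_B(1→3) = arctan(1.9015) = 62.26°.

θ_B ≈ 62.26°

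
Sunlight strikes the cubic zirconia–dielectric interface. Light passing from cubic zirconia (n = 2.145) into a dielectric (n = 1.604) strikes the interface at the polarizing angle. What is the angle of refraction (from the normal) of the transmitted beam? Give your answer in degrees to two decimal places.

First find Brewster's angle: tan θ_B = 1.604/2.145 = 0.7478, giving θ_B = 36.79°.
At Brewster's angle the reflected and refracted rays are perpendicular, so θ_t = 90° − θ_B = 90° − 36.79° = 53.21°.

θ_t ≈ 53.21°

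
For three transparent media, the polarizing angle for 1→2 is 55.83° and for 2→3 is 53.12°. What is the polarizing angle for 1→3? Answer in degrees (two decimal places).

Each Brewster angle gives a ratio: n₂/n₁ = tan 55.83° = 1.4731, n₃/n₂ = tan 53.12° = 1.3328.
Multiplying, n₃/n₁ = 1.4731 × 1.3328 = 1.9634, and θ_B(1→3) = arctan 1.9634 = 63.01°.

θ_B ≈ 63.01°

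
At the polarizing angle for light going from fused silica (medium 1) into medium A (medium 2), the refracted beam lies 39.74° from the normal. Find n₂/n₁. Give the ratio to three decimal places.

At Brewster incidence θ_B = 90° − θ_t = 90° − 39.74° = 50.26°.
tan θ_B = n₂/n₁, so n₂/n₁ = tan 50.26° = 1.203.

n₂/n₁ ≈ 1.203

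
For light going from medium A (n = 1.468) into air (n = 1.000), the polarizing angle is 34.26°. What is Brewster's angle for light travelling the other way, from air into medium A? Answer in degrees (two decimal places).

θ_B' ≈ 55.74°

tan θ_B' = n₁/n₂ = 1/tan θ_B, so θ_B' = 90° − θ_B.
θ_B' = 90° − 34.26° = 55.74°.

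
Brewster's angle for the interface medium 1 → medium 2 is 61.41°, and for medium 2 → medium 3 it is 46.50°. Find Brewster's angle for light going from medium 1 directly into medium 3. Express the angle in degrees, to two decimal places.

θ_B ≈ 62.65°

n₂/n₁ = tan 61.41° = 1.8349 and n₃/n₂ = tan 46.50° = 1.0538.
Multiplying, n₃/n₁ = 1.8349 × 1.0538 = 1.9336, and θ_B(1→3) = arctan 1.9336 = 62.65°.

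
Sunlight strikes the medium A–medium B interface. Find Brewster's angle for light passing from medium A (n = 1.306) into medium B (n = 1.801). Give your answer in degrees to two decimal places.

θ_B ≈ 54.05°

tan θ_B = n₂/n₁ = 1.801/1.306 = 1.3790.
So θ_B = arctan 1.3790 = 54.05°.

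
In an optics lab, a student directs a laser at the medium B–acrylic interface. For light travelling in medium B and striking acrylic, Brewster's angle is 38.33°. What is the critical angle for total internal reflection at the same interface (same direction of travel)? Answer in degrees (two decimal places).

n₂/n₁ = tan 38.33° = 0.7906; the critical angle satisfies sin θ_c = n₂/n₁.
θ_c = arcsin(0.7906) = 52.24°.

θ_c ≈ 52.24°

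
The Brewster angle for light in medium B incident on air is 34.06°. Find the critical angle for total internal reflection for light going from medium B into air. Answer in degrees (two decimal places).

θ_c ≈ 42.53°

tan θ_B = n₂/n₁ = tan 34.06° = 0.6760.
Total internal reflection: sin θ_c = n₂/n₁ = 0.6760.
θ_c = arcsin(0.6760) = 42.53°.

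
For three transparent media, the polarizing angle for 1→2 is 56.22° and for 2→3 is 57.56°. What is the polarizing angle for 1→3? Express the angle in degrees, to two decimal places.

θ_B ≈ 66.97°

tan θ_B(1→2) = n₂/n₁ = tan 56.22° = 1.4949.
tan θ_B(2→3) = n₃/n₂ = tan 57.56° = 1.5733.
n₃/n₁ = 2.3520. Then tan θ_B(1→3) = n₃/n₁, so θ_B(1→3) = arctan(2.3520) = 66.97°.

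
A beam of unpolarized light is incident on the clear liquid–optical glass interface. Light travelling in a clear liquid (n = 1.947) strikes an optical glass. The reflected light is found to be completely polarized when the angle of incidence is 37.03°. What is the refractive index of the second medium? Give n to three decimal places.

n ≈ 1.469

Full polarization of the reflected beam means tan θ_B = n₂/n₁, where n₁ is the incident medium (a clear liquid).
n₂ = n₁ tan θ_B = 1.947 × tan 37.03° = 1.469.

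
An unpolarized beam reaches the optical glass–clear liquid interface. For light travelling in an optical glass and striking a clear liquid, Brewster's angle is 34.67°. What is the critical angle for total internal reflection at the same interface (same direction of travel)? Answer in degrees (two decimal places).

tan θ_B = n₂/n₁ = tan 34.67° = 0.6917.
Total internal reflection: sin θ_c = n₂/n₁ = 0.6917.
θ_c = arcsin(0.6917) = 43.76°.

θ_c ≈ 43.76°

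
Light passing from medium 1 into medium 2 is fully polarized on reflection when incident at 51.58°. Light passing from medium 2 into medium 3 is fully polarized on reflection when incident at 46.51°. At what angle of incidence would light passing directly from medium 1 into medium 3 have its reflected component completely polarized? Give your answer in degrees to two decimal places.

tan θ_B(1→2) = n₂/n₁ = tan 51.58° = 1.2608.
tan θ_B(2→3) = n₃/n₂ = tan 46.51° = 1.0541.
n₃/n₁ = 1.3291. Then tan θ_B(1→3) = n₃/n₁, so θ_B(1→3) = arctan(1.3291) = 53.04°.

θ_B ≈ 53.04°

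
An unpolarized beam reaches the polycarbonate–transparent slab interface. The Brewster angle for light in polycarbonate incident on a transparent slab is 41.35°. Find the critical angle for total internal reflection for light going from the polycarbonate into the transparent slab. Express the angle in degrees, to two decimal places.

tan θ_B = n₂/n₁ = tan 41.35° = 0.8801.
Total internal reflection: sin θ_c = n₂/n₁ = 0.8801.
θ_c = arcsin(0.8801) = 61.65°.

θ_c ≈ 61.65°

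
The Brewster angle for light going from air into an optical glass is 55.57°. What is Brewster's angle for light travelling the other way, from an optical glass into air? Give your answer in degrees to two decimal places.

Reversing the direction swaps n₁ and n₂, so tan θ_B' = 1/tan θ_B and θ_B' = 90° − θ_B.
Hence θ_B' = 90° − 55.57° = 34.43°.

θ_B' ≈ 34.43°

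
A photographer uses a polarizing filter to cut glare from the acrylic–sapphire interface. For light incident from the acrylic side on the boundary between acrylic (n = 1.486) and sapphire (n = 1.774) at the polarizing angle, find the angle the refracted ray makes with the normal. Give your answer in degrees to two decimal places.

θ_B = arctan(n₂/n₁) = arctan(1.774/1.486) = 50.05°.
At Brewster's angle the reflected and refracted rays are perpendicular, so θ_t = 90° − θ_B = 90° − 50.05° = 39.95°.

θ_t ≈ 39.95°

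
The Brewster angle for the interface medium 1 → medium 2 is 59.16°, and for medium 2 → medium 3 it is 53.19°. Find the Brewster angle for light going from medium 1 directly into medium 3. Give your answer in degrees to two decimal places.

n₂/n₁ = tan 59.16° = 1.6749 and n₃/n₂ = tan 53.19° = 1.3362.
n₃/n₁ = 2.2380. Then tan θ_B(1→3) = n₃/n₁, so θ_B(1→3) = arctan(2.2380) = 65.92°.

θ_B ≈ 65.92°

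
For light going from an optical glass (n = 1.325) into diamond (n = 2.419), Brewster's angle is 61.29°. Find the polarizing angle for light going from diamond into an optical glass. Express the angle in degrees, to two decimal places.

θ_B' ≈ 28.71°

Reversing the direction swaps n₁ and n₂, so tan θ_B' = 1/tan θ_B and θ_B' = 90° − θ_B.
Hence θ_B' = 90° − 61.29° = 28.71°.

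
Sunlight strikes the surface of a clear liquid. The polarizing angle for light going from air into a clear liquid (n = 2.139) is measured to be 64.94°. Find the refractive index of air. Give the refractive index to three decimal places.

Brewster's law: tan θ_B = n₂/n₁ (light incident in air, refracted into a clear liquid).
n₁ = n₂ / tan θ_B = 2.139 / tan 64.94° = 1.000.

n ≈ 1.000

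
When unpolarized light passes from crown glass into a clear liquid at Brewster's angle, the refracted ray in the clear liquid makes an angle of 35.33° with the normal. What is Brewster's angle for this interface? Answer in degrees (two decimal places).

Brewster's condition makes the reflected and refracted beams perpendicular: θ_B + θ_t = 90°.
So θ_B = 90° − θ_t = 90° − 35.33° = 54.67°.

θ_B ≈ 54.67°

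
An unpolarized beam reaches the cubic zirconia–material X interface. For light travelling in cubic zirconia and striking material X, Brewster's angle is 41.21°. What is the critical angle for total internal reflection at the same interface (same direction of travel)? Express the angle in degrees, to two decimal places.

θ_c ≈ 61.13°

From Brewster, n₂/n₁ = tan θ_B = tan 41.21° = 0.8757.
Then sin θ_c = n₂/n₁ = 0.8757, so θ_c = arcsin 0.8757 = 61.13°.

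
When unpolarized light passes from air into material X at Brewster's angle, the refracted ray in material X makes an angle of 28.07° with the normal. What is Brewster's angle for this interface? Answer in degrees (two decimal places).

Brewster's condition makes the reflected and refracted beams perpendicular: θ_B + θ_t = 90°.
So θ_B = 90° − θ_t = 90° − 28.07° = 61.93°.

θ_B ≈ 61.93°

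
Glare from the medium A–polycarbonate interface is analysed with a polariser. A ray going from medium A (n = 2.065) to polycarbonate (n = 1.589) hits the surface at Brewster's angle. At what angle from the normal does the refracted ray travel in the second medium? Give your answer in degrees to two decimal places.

θ_B = arctan(n₂/n₁) = arctan(1.589/2.065) = 37.58°.
At Brewster's angle the reflected and refracted rays are perpendicular, so θ_t = 90° − θ_B = 90° − 37.58° = 52.42°.

θ_t ≈ 52.42°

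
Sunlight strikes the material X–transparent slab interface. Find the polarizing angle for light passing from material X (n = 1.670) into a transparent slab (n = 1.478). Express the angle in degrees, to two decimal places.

θ_B ≈ 41.51°

At Brewster's angle the reflected and refracted rays are perpendicular, which with Snell's law gives tan θ_B = n₂/n₁.
tan θ_B = n₂/n₁ = 1.478/1.670 = 0.8850.
θ_B = arctan(0.8850) = 41.51°.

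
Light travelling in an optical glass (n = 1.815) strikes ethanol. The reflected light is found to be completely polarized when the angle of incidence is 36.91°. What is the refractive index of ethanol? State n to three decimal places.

Brewster's law: tan θ_B = n₂/n₁ (light incident in an optical glass, refracted into ethanol).
n₂ = n₁ tan θ_B = 1.815 × tan 36.91° = 1.363.

n ≈ 1.363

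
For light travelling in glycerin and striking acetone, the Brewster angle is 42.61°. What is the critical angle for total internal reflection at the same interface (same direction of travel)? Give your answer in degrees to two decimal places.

From Brewster, n₂/n₁ = tan θ_B = tan 42.61° = 0.9199.
Then sin θ_c = n₂/n₁ = 0.9199, so θ_c = arcsin 0.9199 = 66.91°.

θ_c ≈ 66.91°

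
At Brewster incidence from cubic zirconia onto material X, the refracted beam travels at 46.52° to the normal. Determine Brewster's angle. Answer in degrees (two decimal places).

θ_B ≈ 43.48°

Brewster's condition makes the reflected and refracted beams perpendicular: θ_B + θ_t = 90°.
So θ_B = 90° − θ_t = 90° − 46.52° = 43.48°.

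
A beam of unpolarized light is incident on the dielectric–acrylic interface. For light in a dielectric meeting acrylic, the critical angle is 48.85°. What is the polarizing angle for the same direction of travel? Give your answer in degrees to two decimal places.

sin θ_c = n₂/n₁, so n₂/n₁ = sin 48.85° = 0.7530.
Brewster: tan θ_B = n₂/n₁ = 0.7530.
θ_B = arctan(0.7530) = 36.98°.

θ_B ≈ 36.98°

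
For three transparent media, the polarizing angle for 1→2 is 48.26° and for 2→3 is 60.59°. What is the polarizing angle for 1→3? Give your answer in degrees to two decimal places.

Each Brewster angle gives a ratio: n₂/n₁ = tan 48.26° = 1.1208, n₃/n₂ = tan 60.59° = 1.7740.
n₃/n₁ = 1.9883. Then tan θ_B(1→3) = n₃/n₁, so θ_B(1→3) = arctan(1.9883) = 63.30°.

θ_B ≈ 63.30°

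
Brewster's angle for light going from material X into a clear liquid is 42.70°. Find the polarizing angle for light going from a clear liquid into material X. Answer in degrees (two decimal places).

θ_B' ≈ 47.30°

tan θ_B' = n₁/n₂ = 1/tan θ_B, so θ_B' = 90° − θ_B.
θ_B' = 90° − 42.70° = 47.30°.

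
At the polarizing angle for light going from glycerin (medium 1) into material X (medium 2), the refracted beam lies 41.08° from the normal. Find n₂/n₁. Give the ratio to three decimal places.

θ_B + θ_t = 90°, so θ_B = 90° − 41.08° = 48.92°.
tan θ_B = n₂/n₁, so n₂/n₁ = tan 48.92° = 1.147.

n₂/n₁ ≈ 1.147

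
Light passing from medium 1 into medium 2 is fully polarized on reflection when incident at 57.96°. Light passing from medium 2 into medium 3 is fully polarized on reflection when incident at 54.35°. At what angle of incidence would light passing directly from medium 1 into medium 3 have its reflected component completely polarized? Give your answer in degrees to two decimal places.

tan θ_B(1→2) = n₂/n₁ = tan 57.96° = 1.5979.
tan θ_B(2→3) = n₃/n₂ = tan 54.35° = 1.3942.
Multiplying, n₃/n₁ = 1.5979 × 1.3942 = 2.2277, and θ_B(1→3) = arctan 2.2277 = 65.83°.

θ_B ≈ 65.83°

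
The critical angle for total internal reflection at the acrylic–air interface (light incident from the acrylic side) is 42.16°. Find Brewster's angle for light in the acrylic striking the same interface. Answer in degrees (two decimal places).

θ_B ≈ 33.87°

At the critical angle sin θ_c = n₂/n₁, giving n₂/n₁ = sin 42.16° = 0.6712.
Then tan θ_B = n₂/n₁ = 0.6712, so θ_B = arctan 0.6712 = 33.87°.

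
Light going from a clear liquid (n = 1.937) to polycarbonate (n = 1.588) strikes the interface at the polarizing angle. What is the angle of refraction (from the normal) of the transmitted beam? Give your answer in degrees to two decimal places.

First find Brewster's angle: tan θ_B = 1.588/1.937 = 0.8198, giving θ_B = 39.35°.
Since θ_B + θ_t = 90° at Brewster incidence, θ_t = 90° − 39.35° = 50.65°.

θ_t ≈ 50.65°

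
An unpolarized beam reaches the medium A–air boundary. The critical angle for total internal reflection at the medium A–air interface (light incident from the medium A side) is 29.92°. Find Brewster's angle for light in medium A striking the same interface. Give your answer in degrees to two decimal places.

n₂/n₁ = sin θ_c = sin 29.92° = 0.4988.
tan θ_B equals the same ratio, so θ_B = arctan(0.4988) = 26.51°.

θ_B ≈ 26.51°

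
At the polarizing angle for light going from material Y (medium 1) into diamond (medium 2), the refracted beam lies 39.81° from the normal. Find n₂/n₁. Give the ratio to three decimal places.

n₂/n₁ ≈ 1.200

θ_B + θ_t = 90°, so θ_B = 90° − 39.81° = 50.19°.
tan θ_B = n₂/n₁, so n₂/n₁ = tan 50.19° = 1.200.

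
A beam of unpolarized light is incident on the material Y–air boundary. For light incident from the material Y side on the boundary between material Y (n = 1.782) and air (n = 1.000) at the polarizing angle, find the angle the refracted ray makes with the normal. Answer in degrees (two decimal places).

θ_t ≈ 60.70°

θ_B = arctan(n₂/n₁) = arctan(1.000/1.782) = 29.30°.
At Brewster's angle the reflected and refracted rays are perpendicular, so θ_t = 90° − θ_B = 90° − 29.30° = 60.70°.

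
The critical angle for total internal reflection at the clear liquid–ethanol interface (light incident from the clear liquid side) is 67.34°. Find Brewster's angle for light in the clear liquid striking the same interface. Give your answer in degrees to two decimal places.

sin θ_c = n₂/n₁, so n₂/n₁ = sin 67.34° = 0.9228.
Brewster: tan θ_B = n₂/n₁ = 0.9228.
θ_B = arctan(0.9228) = 42.70°.

θ_B ≈ 42.70°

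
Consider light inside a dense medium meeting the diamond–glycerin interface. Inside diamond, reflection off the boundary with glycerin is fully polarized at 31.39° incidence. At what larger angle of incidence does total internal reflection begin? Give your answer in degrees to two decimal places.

θ_c ≈ 37.60°

tan θ_B = n₂/n₁ = tan 31.39° = 0.6102.
Total internal reflection: sin θ_c = n₂/n₁ = 0.6102.
θ_c = arcsin(0.6102) = 37.60°.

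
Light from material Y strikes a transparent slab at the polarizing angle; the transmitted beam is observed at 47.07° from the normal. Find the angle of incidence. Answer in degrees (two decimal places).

θ_B ≈ 42.93°

At Brewster's angle the reflected and refracted rays are perpendicular, so θ_B + θ_t = 90°.
θ_B = 90° − 47.07° = 42.93°.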